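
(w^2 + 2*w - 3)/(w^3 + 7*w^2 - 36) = (w - 1)/(w^2 + 4*w - 12)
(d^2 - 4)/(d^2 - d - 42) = (4 - d^2)/(-d^2 + d + 42)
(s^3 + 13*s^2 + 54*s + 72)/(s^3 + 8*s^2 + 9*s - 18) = (s + 4)/(s - 1)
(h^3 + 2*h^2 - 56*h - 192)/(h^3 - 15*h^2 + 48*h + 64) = (h^2 + 10*h + 24)/(h^2 - 7*h - 8)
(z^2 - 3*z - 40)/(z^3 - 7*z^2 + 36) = (z^2 - 3*z - 40)/(z^3 - 7*z^2 + 36)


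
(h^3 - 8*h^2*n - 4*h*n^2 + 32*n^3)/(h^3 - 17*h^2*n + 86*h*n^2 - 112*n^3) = (h + 2*n)/(h - 7*n)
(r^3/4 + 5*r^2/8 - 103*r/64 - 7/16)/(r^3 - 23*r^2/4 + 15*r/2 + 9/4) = (4*r^2 + 9*r - 28)/(16*(r^2 - 6*r + 9))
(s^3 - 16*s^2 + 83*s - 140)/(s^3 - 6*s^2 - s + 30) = (s^2 - 11*s + 28)/(s^2 - s - 6)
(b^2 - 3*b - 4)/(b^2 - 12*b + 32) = (b + 1)/(b - 8)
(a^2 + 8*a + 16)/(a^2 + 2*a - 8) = (a + 4)/(a - 2)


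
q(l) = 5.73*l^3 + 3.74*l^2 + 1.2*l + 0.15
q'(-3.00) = 133.47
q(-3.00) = -124.50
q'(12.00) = 2566.32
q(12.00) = 10454.55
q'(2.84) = 161.09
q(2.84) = 164.98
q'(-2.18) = 66.59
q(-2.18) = -44.06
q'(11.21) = 2245.22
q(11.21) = 8555.41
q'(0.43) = 7.59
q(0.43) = 1.81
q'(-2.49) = 89.15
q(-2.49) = -68.11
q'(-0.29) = 0.48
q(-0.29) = -0.02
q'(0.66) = 13.62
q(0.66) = 4.22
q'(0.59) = 11.60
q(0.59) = 3.34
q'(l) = 17.19*l^2 + 7.48*l + 1.2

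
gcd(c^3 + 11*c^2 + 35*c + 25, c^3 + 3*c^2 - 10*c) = c + 5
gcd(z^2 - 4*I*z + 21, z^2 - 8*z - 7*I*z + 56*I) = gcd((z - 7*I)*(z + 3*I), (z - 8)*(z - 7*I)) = z - 7*I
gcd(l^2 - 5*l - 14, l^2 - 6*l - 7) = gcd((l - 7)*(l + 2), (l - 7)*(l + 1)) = l - 7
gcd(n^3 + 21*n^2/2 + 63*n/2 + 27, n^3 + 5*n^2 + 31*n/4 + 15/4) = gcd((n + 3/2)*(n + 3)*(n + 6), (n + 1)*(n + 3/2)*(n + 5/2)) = n + 3/2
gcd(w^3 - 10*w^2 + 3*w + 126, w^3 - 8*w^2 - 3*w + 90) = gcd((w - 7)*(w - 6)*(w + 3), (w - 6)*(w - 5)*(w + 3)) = w^2 - 3*w - 18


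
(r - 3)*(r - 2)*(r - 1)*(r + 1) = r^4 - 5*r^3 + 5*r^2 + 5*r - 6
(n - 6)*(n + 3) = n^2 - 3*n - 18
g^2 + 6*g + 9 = (g + 3)^2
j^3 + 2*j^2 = j^2*(j + 2)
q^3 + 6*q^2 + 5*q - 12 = (q - 1)*(q + 3)*(q + 4)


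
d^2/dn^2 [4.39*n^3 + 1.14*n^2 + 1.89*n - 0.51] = 26.34*n + 2.28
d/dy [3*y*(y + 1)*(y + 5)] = 9*y^2 + 36*y + 15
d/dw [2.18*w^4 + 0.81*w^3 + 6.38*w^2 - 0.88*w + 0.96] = 8.72*w^3 + 2.43*w^2 + 12.76*w - 0.88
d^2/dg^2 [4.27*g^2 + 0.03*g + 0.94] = 8.54000000000000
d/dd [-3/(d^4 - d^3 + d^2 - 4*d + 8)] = 3*(4*d^3 - 3*d^2 + 2*d - 4)/(d^4 - d^3 + d^2 - 4*d + 8)^2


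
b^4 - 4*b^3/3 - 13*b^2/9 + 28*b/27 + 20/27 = (b - 5/3)*(b - 1)*(b + 2/3)^2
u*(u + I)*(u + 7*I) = u^3 + 8*I*u^2 - 7*u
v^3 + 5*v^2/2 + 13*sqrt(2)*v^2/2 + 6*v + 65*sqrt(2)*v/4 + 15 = (v + 5/2)*(v + sqrt(2)/2)*(v + 6*sqrt(2))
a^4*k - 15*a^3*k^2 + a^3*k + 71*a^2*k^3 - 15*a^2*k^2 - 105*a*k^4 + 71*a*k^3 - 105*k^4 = (a - 7*k)*(a - 5*k)*(a - 3*k)*(a*k + k)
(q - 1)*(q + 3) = q^2 + 2*q - 3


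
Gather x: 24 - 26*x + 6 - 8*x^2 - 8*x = -8*x^2 - 34*x + 30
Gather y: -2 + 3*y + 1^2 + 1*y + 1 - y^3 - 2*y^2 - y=-y^3 - 2*y^2 + 3*y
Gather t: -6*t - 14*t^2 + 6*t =-14*t^2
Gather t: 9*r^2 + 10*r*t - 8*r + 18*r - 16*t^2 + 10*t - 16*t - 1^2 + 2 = 9*r^2 + 10*r - 16*t^2 + t*(10*r - 6) + 1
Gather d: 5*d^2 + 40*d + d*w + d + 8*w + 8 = 5*d^2 + d*(w + 41) + 8*w + 8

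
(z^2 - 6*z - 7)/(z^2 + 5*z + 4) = (z - 7)/(z + 4)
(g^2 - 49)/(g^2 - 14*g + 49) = (g + 7)/(g - 7)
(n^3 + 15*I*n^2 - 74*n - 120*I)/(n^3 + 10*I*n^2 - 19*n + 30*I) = (n + 4*I)/(n - I)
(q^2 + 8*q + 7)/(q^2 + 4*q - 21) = (q + 1)/(q - 3)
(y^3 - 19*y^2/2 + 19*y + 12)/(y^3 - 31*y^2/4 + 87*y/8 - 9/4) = 4*(2*y^2 - 7*y - 4)/(8*y^2 - 14*y + 3)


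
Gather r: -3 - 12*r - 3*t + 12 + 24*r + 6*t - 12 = 12*r + 3*t - 3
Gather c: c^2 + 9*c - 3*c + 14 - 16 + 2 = c^2 + 6*c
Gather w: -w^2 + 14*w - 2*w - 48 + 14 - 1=-w^2 + 12*w - 35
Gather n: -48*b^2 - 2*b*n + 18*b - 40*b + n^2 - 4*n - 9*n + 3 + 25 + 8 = -48*b^2 - 22*b + n^2 + n*(-2*b - 13) + 36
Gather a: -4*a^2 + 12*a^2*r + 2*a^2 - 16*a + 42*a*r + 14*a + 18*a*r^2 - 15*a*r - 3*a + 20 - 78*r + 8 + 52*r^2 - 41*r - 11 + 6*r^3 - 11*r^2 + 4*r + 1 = a^2*(12*r - 2) + a*(18*r^2 + 27*r - 5) + 6*r^3 + 41*r^2 - 115*r + 18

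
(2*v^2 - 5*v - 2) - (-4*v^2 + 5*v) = 6*v^2 - 10*v - 2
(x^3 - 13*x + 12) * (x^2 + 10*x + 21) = x^5 + 10*x^4 + 8*x^3 - 118*x^2 - 153*x + 252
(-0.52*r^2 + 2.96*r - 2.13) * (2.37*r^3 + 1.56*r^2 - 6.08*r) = -1.2324*r^5 + 6.204*r^4 + 2.7311*r^3 - 21.3196*r^2 + 12.9504*r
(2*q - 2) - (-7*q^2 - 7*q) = 7*q^2 + 9*q - 2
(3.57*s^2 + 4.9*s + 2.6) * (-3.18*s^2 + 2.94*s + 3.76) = -11.3526*s^4 - 5.0862*s^3 + 19.5612*s^2 + 26.068*s + 9.776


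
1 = 1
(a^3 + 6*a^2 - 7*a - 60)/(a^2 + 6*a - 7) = (a^3 + 6*a^2 - 7*a - 60)/(a^2 + 6*a - 7)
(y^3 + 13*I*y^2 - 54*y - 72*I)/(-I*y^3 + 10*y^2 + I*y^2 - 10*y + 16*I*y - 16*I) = (I*y^3 - 13*y^2 - 54*I*y + 72)/(y^3 + y^2*(-1 + 10*I) + y*(-16 - 10*I) + 16)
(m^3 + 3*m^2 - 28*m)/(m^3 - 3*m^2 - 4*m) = (m + 7)/(m + 1)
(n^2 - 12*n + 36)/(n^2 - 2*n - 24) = (n - 6)/(n + 4)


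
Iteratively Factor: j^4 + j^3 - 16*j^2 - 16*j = (j)*(j^3 + j^2 - 16*j - 16) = j*(j + 1)*(j^2 - 16) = j*(j + 1)*(j + 4)*(j - 4)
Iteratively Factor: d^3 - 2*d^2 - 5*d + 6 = (d - 3)*(d^2 + d - 2) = (d - 3)*(d + 2)*(d - 1)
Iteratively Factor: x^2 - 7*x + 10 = (x - 2)*(x - 5)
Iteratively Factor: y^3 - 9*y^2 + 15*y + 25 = (y - 5)*(y^2 - 4*y - 5) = (y - 5)^2*(y + 1)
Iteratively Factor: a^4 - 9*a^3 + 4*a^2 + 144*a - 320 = (a - 4)*(a^3 - 5*a^2 - 16*a + 80) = (a - 5)*(a - 4)*(a^2 - 16) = (a - 5)*(a - 4)^2*(a + 4)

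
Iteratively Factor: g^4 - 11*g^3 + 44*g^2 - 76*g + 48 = (g - 2)*(g^3 - 9*g^2 + 26*g - 24) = (g - 2)^2*(g^2 - 7*g + 12) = (g - 4)*(g - 2)^2*(g - 3)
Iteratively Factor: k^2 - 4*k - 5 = (k - 5)*(k + 1)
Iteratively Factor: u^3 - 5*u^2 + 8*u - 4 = (u - 1)*(u^2 - 4*u + 4) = (u - 2)*(u - 1)*(u - 2)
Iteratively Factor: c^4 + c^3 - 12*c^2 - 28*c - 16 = (c + 2)*(c^3 - c^2 - 10*c - 8) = (c - 4)*(c + 2)*(c^2 + 3*c + 2) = (c - 4)*(c + 2)^2*(c + 1)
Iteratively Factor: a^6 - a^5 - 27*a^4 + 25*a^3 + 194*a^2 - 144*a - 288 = (a + 4)*(a^5 - 5*a^4 - 7*a^3 + 53*a^2 - 18*a - 72) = (a - 4)*(a + 4)*(a^4 - a^3 - 11*a^2 + 9*a + 18) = (a - 4)*(a - 3)*(a + 4)*(a^3 + 2*a^2 - 5*a - 6) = (a - 4)*(a - 3)*(a + 1)*(a + 4)*(a^2 + a - 6) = (a - 4)*(a - 3)*(a - 2)*(a + 1)*(a + 4)*(a + 3)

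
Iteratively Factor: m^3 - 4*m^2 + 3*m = (m - 3)*(m^2 - m) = (m - 3)*(m - 1)*(m)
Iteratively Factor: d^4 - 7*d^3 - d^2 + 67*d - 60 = (d - 4)*(d^3 - 3*d^2 - 13*d + 15) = (d - 4)*(d - 1)*(d^2 - 2*d - 15) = (d - 5)*(d - 4)*(d - 1)*(d + 3)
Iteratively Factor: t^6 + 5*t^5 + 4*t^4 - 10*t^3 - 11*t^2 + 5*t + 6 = (t - 1)*(t^5 + 6*t^4 + 10*t^3 - 11*t - 6) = (t - 1)^2*(t^4 + 7*t^3 + 17*t^2 + 17*t + 6) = (t - 1)^2*(t + 1)*(t^3 + 6*t^2 + 11*t + 6) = (t - 1)^2*(t + 1)*(t + 3)*(t^2 + 3*t + 2) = (t - 1)^2*(t + 1)*(t + 2)*(t + 3)*(t + 1)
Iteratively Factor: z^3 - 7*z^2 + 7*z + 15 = (z + 1)*(z^2 - 8*z + 15) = (z - 3)*(z + 1)*(z - 5)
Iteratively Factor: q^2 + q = (q + 1)*(q)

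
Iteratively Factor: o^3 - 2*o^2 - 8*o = (o - 4)*(o^2 + 2*o) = (o - 4)*(o + 2)*(o)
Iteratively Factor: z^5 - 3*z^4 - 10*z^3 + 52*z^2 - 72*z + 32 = (z - 2)*(z^4 - z^3 - 12*z^2 + 28*z - 16) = (z - 2)*(z + 4)*(z^3 - 5*z^2 + 8*z - 4) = (z - 2)^2*(z + 4)*(z^2 - 3*z + 2) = (z - 2)^2*(z - 1)*(z + 4)*(z - 2)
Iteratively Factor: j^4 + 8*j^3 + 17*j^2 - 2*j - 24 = (j + 2)*(j^3 + 6*j^2 + 5*j - 12) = (j - 1)*(j + 2)*(j^2 + 7*j + 12) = (j - 1)*(j + 2)*(j + 3)*(j + 4)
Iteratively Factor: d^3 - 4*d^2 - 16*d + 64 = (d - 4)*(d^2 - 16) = (d - 4)*(d + 4)*(d - 4)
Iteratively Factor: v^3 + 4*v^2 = (v)*(v^2 + 4*v) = v*(v + 4)*(v)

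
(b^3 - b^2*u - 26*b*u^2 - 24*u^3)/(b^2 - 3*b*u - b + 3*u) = (b^3 - b^2*u - 26*b*u^2 - 24*u^3)/(b^2 - 3*b*u - b + 3*u)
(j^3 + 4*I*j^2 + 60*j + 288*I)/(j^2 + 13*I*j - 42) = (j^2 - 2*I*j + 48)/(j + 7*I)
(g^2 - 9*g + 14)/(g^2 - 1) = (g^2 - 9*g + 14)/(g^2 - 1)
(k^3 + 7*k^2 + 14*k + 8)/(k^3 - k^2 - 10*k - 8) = (k + 4)/(k - 4)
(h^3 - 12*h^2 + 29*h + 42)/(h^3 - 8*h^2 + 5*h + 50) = (h^3 - 12*h^2 + 29*h + 42)/(h^3 - 8*h^2 + 5*h + 50)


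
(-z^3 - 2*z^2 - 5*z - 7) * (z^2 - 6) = -z^5 - 2*z^4 + z^3 + 5*z^2 + 30*z + 42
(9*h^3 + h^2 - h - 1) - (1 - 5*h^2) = 9*h^3 + 6*h^2 - h - 2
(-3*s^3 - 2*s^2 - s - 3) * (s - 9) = -3*s^4 + 25*s^3 + 17*s^2 + 6*s + 27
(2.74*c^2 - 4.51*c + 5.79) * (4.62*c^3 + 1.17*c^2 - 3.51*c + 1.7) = 12.6588*c^5 - 17.6304*c^4 + 11.8557*c^3 + 27.2624*c^2 - 27.9899*c + 9.843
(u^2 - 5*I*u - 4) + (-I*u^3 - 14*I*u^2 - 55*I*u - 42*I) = -I*u^3 + u^2 - 14*I*u^2 - 60*I*u - 4 - 42*I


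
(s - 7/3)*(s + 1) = s^2 - 4*s/3 - 7/3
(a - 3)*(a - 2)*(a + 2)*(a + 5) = a^4 + 2*a^3 - 19*a^2 - 8*a + 60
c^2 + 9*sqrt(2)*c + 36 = (c + 3*sqrt(2))*(c + 6*sqrt(2))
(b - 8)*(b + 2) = b^2 - 6*b - 16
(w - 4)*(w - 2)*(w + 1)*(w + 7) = w^4 + 2*w^3 - 33*w^2 + 22*w + 56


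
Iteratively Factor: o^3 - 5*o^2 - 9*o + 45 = (o + 3)*(o^2 - 8*o + 15) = (o - 3)*(o + 3)*(o - 5)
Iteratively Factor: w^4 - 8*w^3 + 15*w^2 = (w)*(w^3 - 8*w^2 + 15*w) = w^2*(w^2 - 8*w + 15) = w^2*(w - 5)*(w - 3)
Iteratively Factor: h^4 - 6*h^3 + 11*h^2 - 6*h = (h - 3)*(h^3 - 3*h^2 + 2*h) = (h - 3)*(h - 1)*(h^2 - 2*h) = h*(h - 3)*(h - 1)*(h - 2)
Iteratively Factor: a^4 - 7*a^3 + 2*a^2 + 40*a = (a - 5)*(a^3 - 2*a^2 - 8*a) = a*(a - 5)*(a^2 - 2*a - 8) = a*(a - 5)*(a + 2)*(a - 4)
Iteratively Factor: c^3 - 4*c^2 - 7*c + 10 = (c + 2)*(c^2 - 6*c + 5) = (c - 1)*(c + 2)*(c - 5)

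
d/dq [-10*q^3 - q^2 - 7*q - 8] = -30*q^2 - 2*q - 7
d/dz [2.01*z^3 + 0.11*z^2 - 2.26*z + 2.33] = 6.03*z^2 + 0.22*z - 2.26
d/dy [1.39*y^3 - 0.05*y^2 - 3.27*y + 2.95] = 4.17*y^2 - 0.1*y - 3.27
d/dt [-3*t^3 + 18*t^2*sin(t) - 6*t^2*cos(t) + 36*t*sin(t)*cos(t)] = 6*t^2*sin(t) + 18*t^2*cos(t) - 9*t^2 + 36*t*sin(t) - 12*t*cos(t) + 36*t*cos(2*t) + 18*sin(2*t)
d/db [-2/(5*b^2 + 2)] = 20*b/(5*b^2 + 2)^2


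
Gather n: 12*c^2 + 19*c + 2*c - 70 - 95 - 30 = 12*c^2 + 21*c - 195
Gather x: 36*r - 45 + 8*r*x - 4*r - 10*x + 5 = 32*r + x*(8*r - 10) - 40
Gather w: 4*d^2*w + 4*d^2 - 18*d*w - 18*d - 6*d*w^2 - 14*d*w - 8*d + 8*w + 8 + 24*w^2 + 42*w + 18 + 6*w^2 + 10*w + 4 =4*d^2 - 26*d + w^2*(30 - 6*d) + w*(4*d^2 - 32*d + 60) + 30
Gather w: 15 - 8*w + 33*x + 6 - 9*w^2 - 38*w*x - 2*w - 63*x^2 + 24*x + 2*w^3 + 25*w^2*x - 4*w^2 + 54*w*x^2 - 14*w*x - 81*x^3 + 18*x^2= 2*w^3 + w^2*(25*x - 13) + w*(54*x^2 - 52*x - 10) - 81*x^3 - 45*x^2 + 57*x + 21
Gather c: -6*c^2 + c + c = -6*c^2 + 2*c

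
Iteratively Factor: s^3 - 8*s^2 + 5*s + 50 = (s + 2)*(s^2 - 10*s + 25) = (s - 5)*(s + 2)*(s - 5)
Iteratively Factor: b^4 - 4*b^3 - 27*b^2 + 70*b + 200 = (b + 2)*(b^3 - 6*b^2 - 15*b + 100) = (b - 5)*(b + 2)*(b^2 - b - 20) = (b - 5)*(b + 2)*(b + 4)*(b - 5)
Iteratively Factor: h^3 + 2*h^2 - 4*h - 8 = (h + 2)*(h^2 - 4) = (h + 2)^2*(h - 2)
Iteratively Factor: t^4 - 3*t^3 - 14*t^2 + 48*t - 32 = (t - 4)*(t^3 + t^2 - 10*t + 8) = (t - 4)*(t - 2)*(t^2 + 3*t - 4) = (t - 4)*(t - 2)*(t - 1)*(t + 4)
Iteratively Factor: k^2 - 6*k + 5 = (k - 1)*(k - 5)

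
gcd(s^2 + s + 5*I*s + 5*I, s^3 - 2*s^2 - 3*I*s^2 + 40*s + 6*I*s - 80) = s + 5*I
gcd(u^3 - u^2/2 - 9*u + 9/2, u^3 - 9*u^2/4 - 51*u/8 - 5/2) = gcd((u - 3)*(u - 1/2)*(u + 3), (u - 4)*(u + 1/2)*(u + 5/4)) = 1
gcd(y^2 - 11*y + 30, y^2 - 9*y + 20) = y - 5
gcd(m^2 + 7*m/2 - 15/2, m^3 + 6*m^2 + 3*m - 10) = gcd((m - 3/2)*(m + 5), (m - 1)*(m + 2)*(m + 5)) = m + 5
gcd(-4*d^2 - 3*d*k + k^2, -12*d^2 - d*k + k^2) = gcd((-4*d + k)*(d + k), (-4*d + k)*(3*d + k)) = 4*d - k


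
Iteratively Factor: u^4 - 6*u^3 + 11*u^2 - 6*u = (u - 1)*(u^3 - 5*u^2 + 6*u) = (u - 3)*(u - 1)*(u^2 - 2*u) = u*(u - 3)*(u - 1)*(u - 2)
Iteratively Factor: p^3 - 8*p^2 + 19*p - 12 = (p - 4)*(p^2 - 4*p + 3) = (p - 4)*(p - 3)*(p - 1)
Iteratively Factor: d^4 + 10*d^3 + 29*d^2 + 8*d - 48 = (d - 1)*(d^3 + 11*d^2 + 40*d + 48) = (d - 1)*(d + 4)*(d^2 + 7*d + 12) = (d - 1)*(d + 4)^2*(d + 3)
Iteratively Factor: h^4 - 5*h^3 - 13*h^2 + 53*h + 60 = (h + 1)*(h^3 - 6*h^2 - 7*h + 60) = (h - 4)*(h + 1)*(h^2 - 2*h - 15) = (h - 5)*(h - 4)*(h + 1)*(h + 3)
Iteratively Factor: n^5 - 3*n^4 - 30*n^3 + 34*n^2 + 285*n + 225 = (n - 5)*(n^4 + 2*n^3 - 20*n^2 - 66*n - 45) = (n - 5)*(n + 3)*(n^3 - n^2 - 17*n - 15) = (n - 5)^2*(n + 3)*(n^2 + 4*n + 3) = (n - 5)^2*(n + 1)*(n + 3)*(n + 3)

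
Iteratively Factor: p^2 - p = (p)*(p - 1)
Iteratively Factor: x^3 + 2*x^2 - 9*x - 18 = (x + 2)*(x^2 - 9) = (x + 2)*(x + 3)*(x - 3)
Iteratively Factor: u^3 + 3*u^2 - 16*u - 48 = (u - 4)*(u^2 + 7*u + 12) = (u - 4)*(u + 4)*(u + 3)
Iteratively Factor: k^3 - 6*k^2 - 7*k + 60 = (k + 3)*(k^2 - 9*k + 20) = (k - 5)*(k + 3)*(k - 4)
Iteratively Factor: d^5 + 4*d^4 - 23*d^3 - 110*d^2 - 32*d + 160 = (d + 4)*(d^4 - 23*d^2 - 18*d + 40) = (d + 2)*(d + 4)*(d^3 - 2*d^2 - 19*d + 20) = (d + 2)*(d + 4)^2*(d^2 - 6*d + 5) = (d - 5)*(d + 2)*(d + 4)^2*(d - 1)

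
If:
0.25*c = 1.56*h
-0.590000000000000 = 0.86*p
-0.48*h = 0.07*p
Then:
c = 0.62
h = 0.10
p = -0.69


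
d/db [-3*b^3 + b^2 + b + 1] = -9*b^2 + 2*b + 1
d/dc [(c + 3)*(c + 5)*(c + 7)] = 3*c^2 + 30*c + 71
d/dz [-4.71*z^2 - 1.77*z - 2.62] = -9.42*z - 1.77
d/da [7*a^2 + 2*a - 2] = 14*a + 2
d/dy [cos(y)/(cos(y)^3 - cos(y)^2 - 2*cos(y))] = (2*cos(y) - 1)*sin(y)/(sin(y)^2 + cos(y) + 1)^2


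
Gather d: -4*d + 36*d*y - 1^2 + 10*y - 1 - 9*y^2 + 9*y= d*(36*y - 4) - 9*y^2 + 19*y - 2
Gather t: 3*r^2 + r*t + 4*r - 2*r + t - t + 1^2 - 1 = 3*r^2 + r*t + 2*r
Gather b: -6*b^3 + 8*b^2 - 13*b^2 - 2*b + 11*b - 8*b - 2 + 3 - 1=-6*b^3 - 5*b^2 + b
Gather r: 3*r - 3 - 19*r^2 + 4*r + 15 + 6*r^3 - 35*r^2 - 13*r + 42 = 6*r^3 - 54*r^2 - 6*r + 54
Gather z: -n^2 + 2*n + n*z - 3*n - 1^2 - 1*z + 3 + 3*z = -n^2 - n + z*(n + 2) + 2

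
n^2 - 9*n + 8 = (n - 8)*(n - 1)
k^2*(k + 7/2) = k^3 + 7*k^2/2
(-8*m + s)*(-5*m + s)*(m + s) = 40*m^3 + 27*m^2*s - 12*m*s^2 + s^3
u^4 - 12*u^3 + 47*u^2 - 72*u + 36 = (u - 6)*(u - 3)*(u - 2)*(u - 1)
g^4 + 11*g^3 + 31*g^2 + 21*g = g*(g + 1)*(g + 3)*(g + 7)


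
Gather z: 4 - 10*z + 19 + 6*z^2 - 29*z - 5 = 6*z^2 - 39*z + 18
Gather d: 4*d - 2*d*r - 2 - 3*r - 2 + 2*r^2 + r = d*(4 - 2*r) + 2*r^2 - 2*r - 4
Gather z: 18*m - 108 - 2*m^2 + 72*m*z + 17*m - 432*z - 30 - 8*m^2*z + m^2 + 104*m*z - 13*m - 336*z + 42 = -m^2 + 22*m + z*(-8*m^2 + 176*m - 768) - 96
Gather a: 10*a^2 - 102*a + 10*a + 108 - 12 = 10*a^2 - 92*a + 96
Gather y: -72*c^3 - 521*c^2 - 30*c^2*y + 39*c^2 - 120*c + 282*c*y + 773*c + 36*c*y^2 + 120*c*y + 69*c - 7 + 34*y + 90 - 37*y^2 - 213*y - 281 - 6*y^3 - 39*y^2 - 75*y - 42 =-72*c^3 - 482*c^2 + 722*c - 6*y^3 + y^2*(36*c - 76) + y*(-30*c^2 + 402*c - 254) - 240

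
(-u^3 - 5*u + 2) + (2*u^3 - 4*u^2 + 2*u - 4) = u^3 - 4*u^2 - 3*u - 2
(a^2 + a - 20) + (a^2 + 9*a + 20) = 2*a^2 + 10*a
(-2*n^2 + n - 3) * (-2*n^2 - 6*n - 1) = 4*n^4 + 10*n^3 + 2*n^2 + 17*n + 3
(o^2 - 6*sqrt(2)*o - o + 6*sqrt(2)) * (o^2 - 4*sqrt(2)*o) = o^4 - 10*sqrt(2)*o^3 - o^3 + 10*sqrt(2)*o^2 + 48*o^2 - 48*o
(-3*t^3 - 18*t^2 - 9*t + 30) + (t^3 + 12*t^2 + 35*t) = -2*t^3 - 6*t^2 + 26*t + 30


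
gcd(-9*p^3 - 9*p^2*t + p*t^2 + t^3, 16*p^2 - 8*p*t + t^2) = 1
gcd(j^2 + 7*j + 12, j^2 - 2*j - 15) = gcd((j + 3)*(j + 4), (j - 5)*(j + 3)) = j + 3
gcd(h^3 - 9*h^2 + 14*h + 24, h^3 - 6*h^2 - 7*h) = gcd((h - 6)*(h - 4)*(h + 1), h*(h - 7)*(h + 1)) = h + 1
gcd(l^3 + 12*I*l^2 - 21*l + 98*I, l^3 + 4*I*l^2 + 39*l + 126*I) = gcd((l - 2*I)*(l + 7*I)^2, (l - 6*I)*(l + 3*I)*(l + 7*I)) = l + 7*I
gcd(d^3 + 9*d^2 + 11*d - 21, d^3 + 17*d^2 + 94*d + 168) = d + 7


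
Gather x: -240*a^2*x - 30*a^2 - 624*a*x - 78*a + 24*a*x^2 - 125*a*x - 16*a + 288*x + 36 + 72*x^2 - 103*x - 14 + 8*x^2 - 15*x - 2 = -30*a^2 - 94*a + x^2*(24*a + 80) + x*(-240*a^2 - 749*a + 170) + 20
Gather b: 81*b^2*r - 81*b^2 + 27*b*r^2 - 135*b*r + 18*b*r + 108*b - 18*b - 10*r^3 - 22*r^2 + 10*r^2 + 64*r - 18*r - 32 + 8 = b^2*(81*r - 81) + b*(27*r^2 - 117*r + 90) - 10*r^3 - 12*r^2 + 46*r - 24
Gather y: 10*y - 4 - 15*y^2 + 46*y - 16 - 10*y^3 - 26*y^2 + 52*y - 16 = -10*y^3 - 41*y^2 + 108*y - 36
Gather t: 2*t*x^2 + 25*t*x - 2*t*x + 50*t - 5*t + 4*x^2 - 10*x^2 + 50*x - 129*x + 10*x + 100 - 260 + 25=t*(2*x^2 + 23*x + 45) - 6*x^2 - 69*x - 135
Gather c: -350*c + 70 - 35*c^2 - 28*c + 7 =-35*c^2 - 378*c + 77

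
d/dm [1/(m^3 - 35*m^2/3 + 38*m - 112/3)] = 3*(-9*m^2 + 70*m - 114)/(3*m^3 - 35*m^2 + 114*m - 112)^2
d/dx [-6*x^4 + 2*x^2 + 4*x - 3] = -24*x^3 + 4*x + 4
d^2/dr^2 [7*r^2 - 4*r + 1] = 14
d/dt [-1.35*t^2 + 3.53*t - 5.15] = 3.53 - 2.7*t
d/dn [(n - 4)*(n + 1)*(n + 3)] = 3*n^2 - 13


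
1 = 1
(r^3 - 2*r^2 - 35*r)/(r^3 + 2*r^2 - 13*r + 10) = r*(r - 7)/(r^2 - 3*r + 2)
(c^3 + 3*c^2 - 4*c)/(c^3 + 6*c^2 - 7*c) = (c + 4)/(c + 7)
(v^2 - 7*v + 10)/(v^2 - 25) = (v - 2)/(v + 5)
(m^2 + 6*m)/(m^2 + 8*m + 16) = m*(m + 6)/(m^2 + 8*m + 16)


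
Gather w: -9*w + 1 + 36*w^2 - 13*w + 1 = 36*w^2 - 22*w + 2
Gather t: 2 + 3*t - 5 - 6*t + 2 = -3*t - 1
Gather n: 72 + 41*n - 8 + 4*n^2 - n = 4*n^2 + 40*n + 64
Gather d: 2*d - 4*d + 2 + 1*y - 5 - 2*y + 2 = -2*d - y - 1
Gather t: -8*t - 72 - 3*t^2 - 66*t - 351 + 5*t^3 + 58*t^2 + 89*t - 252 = 5*t^3 + 55*t^2 + 15*t - 675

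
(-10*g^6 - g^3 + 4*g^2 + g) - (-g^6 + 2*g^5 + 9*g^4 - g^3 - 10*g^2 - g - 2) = -9*g^6 - 2*g^5 - 9*g^4 + 14*g^2 + 2*g + 2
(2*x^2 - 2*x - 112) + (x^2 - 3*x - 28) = 3*x^2 - 5*x - 140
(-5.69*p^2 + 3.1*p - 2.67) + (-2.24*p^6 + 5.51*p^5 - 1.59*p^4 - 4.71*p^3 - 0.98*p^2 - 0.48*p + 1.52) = -2.24*p^6 + 5.51*p^5 - 1.59*p^4 - 4.71*p^3 - 6.67*p^2 + 2.62*p - 1.15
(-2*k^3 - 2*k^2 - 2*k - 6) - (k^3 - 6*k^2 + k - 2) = -3*k^3 + 4*k^2 - 3*k - 4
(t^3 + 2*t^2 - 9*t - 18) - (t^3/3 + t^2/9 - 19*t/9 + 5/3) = 2*t^3/3 + 17*t^2/9 - 62*t/9 - 59/3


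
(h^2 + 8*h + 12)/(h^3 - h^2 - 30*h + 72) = (h + 2)/(h^2 - 7*h + 12)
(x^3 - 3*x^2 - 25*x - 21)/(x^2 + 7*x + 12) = (x^2 - 6*x - 7)/(x + 4)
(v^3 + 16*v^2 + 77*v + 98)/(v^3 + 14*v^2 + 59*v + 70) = (v + 7)/(v + 5)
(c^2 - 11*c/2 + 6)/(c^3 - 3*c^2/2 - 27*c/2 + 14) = (2*c - 3)/(2*c^2 + 5*c - 7)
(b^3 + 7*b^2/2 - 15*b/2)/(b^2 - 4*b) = (2*b^2 + 7*b - 15)/(2*(b - 4))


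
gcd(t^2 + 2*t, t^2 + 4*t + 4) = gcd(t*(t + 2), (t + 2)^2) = t + 2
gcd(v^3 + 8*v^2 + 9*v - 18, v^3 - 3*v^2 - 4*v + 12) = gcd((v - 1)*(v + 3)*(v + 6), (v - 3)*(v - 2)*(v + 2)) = 1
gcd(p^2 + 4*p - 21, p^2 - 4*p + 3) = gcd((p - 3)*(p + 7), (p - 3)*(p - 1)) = p - 3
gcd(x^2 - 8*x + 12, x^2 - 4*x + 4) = x - 2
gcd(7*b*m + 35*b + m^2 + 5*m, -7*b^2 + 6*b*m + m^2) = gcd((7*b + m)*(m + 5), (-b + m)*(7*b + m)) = 7*b + m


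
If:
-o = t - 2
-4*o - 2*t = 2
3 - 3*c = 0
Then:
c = 1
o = -3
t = 5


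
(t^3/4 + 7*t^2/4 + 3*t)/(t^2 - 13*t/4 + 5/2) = t*(t^2 + 7*t + 12)/(4*t^2 - 13*t + 10)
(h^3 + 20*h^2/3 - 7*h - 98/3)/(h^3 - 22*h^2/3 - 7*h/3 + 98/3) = (h + 7)/(h - 7)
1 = 1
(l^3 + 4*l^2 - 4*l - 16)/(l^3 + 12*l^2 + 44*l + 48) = (l - 2)/(l + 6)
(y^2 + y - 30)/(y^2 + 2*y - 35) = (y + 6)/(y + 7)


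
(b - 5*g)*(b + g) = b^2 - 4*b*g - 5*g^2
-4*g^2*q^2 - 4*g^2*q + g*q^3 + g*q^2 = q*(-4*g + q)*(g*q + g)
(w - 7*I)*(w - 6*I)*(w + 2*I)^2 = w^4 - 9*I*w^3 + 6*w^2 - 116*I*w + 168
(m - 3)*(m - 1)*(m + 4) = m^3 - 13*m + 12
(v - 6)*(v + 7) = v^2 + v - 42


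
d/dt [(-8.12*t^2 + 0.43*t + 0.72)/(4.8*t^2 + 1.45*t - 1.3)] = (-13.838*t^2 + 14.2*t - 1.603)/(23.04*t^4 + 13.92*t^3 - 10.3775*t^2 - 3.77*t + 1.69)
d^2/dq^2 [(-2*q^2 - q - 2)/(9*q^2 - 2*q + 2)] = 2*(-117*q^3 - 378*q^2 + 162*q + 16)/(729*q^6 - 486*q^5 + 594*q^4 - 224*q^3 + 132*q^2 - 24*q + 8)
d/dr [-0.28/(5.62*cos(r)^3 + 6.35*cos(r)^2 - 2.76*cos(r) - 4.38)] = (-4.7208*cos(r)^2 - 3.556*cos(r) + 0.7728)*sin(r)/(5.62*cos(r)^3 + 6.35*cos(r)^2 - 2.76*cos(r) - 4.38)^2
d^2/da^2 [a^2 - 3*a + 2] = 2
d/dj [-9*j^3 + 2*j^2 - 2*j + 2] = -27*j^2 + 4*j - 2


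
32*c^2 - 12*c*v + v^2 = (-8*c + v)*(-4*c + v)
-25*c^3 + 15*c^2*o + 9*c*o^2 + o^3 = (-c + o)*(5*c + o)^2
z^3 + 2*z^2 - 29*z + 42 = (z - 3)*(z - 2)*(z + 7)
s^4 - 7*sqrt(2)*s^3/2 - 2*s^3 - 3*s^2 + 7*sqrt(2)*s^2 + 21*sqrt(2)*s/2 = s*(s - 3)*(s + 1)*(s - 7*sqrt(2)/2)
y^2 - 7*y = y*(y - 7)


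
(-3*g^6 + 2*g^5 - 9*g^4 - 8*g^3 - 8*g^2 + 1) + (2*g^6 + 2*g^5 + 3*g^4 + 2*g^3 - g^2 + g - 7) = -g^6 + 4*g^5 - 6*g^4 - 6*g^3 - 9*g^2 + g - 6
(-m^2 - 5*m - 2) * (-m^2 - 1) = m^4 + 5*m^3 + 3*m^2 + 5*m + 2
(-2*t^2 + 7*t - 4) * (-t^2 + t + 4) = 2*t^4 - 9*t^3 + 3*t^2 + 24*t - 16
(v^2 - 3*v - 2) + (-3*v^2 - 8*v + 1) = -2*v^2 - 11*v - 1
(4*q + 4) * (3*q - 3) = 12*q^2 - 12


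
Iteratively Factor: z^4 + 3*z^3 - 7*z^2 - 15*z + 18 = (z - 2)*(z^3 + 5*z^2 + 3*z - 9) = (z - 2)*(z + 3)*(z^2 + 2*z - 3) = (z - 2)*(z - 1)*(z + 3)*(z + 3)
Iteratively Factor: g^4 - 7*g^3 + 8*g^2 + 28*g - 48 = (g - 2)*(g^3 - 5*g^2 - 2*g + 24) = (g - 4)*(g - 2)*(g^2 - g - 6) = (g - 4)*(g - 2)*(g + 2)*(g - 3)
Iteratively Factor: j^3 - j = (j)*(j^2 - 1) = j*(j + 1)*(j - 1)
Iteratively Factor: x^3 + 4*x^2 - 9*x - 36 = (x + 3)*(x^2 + x - 12) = (x + 3)*(x + 4)*(x - 3)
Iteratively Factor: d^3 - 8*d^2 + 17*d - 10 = (d - 2)*(d^2 - 6*d + 5) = (d - 2)*(d - 1)*(d - 5)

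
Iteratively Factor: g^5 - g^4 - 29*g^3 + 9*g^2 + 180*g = (g + 3)*(g^4 - 4*g^3 - 17*g^2 + 60*g) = (g + 3)*(g + 4)*(g^3 - 8*g^2 + 15*g) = (g - 3)*(g + 3)*(g + 4)*(g^2 - 5*g) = g*(g - 3)*(g + 3)*(g + 4)*(g - 5)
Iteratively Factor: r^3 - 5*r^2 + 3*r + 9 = (r - 3)*(r^2 - 2*r - 3) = (r - 3)*(r + 1)*(r - 3)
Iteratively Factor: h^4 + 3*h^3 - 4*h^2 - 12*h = (h + 2)*(h^3 + h^2 - 6*h) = (h - 2)*(h + 2)*(h^2 + 3*h) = h*(h - 2)*(h + 2)*(h + 3)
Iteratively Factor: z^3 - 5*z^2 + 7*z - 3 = (z - 3)*(z^2 - 2*z + 1) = (z - 3)*(z - 1)*(z - 1)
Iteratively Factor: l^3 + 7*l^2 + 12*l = (l + 4)*(l^2 + 3*l) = l*(l + 4)*(l + 3)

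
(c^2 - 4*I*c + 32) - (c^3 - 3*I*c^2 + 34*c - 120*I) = -c^3 + c^2 + 3*I*c^2 - 34*c - 4*I*c + 32 + 120*I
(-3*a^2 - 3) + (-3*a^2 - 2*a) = -6*a^2 - 2*a - 3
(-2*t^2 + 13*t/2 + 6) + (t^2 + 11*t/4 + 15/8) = -t^2 + 37*t/4 + 63/8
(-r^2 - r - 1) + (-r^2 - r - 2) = -2*r^2 - 2*r - 3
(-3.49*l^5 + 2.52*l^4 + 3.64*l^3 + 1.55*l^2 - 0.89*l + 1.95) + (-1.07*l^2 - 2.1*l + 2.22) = -3.49*l^5 + 2.52*l^4 + 3.64*l^3 + 0.48*l^2 - 2.99*l + 4.17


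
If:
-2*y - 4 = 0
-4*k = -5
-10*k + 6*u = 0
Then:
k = 5/4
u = 25/12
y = -2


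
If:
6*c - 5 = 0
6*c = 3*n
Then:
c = 5/6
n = 5/3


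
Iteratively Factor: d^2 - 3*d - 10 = (d + 2)*(d - 5)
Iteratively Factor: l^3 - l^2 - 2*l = (l + 1)*(l^2 - 2*l) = l*(l + 1)*(l - 2)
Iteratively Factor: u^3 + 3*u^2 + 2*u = (u + 2)*(u^2 + u) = (u + 1)*(u + 2)*(u)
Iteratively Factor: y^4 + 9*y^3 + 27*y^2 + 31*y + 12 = (y + 1)*(y^3 + 8*y^2 + 19*y + 12) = (y + 1)*(y + 3)*(y^2 + 5*y + 4) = (y + 1)^2*(y + 3)*(y + 4)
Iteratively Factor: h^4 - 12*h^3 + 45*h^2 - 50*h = (h)*(h^3 - 12*h^2 + 45*h - 50) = h*(h - 5)*(h^2 - 7*h + 10) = h*(h - 5)*(h - 2)*(h - 5)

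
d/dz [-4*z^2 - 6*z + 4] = -8*z - 6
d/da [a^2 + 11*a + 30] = 2*a + 11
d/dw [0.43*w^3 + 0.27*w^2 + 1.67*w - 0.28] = 1.29*w^2 + 0.54*w + 1.67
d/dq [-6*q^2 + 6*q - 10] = 6 - 12*q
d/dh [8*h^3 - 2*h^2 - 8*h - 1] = 24*h^2 - 4*h - 8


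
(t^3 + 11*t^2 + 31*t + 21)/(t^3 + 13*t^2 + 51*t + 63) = (t + 1)/(t + 3)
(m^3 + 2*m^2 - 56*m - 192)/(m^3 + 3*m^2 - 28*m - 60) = (m^2 - 4*m - 32)/(m^2 - 3*m - 10)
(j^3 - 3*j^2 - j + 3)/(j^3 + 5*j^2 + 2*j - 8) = (j^2 - 2*j - 3)/(j^2 + 6*j + 8)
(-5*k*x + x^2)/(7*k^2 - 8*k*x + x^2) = x*(-5*k + x)/(7*k^2 - 8*k*x + x^2)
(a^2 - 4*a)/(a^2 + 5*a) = (a - 4)/(a + 5)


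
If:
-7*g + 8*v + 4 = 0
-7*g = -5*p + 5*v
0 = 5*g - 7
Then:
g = 7/5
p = 537/200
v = 29/40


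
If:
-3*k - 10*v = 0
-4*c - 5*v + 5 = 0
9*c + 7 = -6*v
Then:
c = -65/21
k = -730/63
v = 73/21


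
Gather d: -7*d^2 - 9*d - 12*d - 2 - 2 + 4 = -7*d^2 - 21*d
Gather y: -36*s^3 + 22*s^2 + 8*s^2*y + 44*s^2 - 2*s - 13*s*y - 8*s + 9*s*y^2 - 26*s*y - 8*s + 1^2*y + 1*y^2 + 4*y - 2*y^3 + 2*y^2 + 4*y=-36*s^3 + 66*s^2 - 18*s - 2*y^3 + y^2*(9*s + 3) + y*(8*s^2 - 39*s + 9)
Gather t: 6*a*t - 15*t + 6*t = t*(6*a - 9)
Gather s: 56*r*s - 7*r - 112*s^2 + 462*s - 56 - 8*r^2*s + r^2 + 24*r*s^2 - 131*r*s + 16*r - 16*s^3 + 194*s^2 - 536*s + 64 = r^2 + 9*r - 16*s^3 + s^2*(24*r + 82) + s*(-8*r^2 - 75*r - 74) + 8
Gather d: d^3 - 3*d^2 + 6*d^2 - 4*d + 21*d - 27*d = d^3 + 3*d^2 - 10*d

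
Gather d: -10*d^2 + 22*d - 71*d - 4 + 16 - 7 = -10*d^2 - 49*d + 5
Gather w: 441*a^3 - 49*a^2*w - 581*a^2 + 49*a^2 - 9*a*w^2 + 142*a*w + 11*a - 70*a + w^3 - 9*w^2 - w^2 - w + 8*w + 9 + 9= 441*a^3 - 532*a^2 - 59*a + w^3 + w^2*(-9*a - 10) + w*(-49*a^2 + 142*a + 7) + 18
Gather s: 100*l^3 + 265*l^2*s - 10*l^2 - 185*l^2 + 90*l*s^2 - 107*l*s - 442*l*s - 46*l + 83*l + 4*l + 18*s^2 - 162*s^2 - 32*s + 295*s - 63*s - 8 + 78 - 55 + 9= 100*l^3 - 195*l^2 + 41*l + s^2*(90*l - 144) + s*(265*l^2 - 549*l + 200) + 24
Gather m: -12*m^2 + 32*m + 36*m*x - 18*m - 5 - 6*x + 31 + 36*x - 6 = -12*m^2 + m*(36*x + 14) + 30*x + 20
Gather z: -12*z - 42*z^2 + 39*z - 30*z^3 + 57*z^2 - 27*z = -30*z^3 + 15*z^2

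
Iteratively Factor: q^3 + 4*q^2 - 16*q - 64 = (q - 4)*(q^2 + 8*q + 16) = (q - 4)*(q + 4)*(q + 4)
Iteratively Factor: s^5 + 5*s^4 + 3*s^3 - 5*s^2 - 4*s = (s + 4)*(s^4 + s^3 - s^2 - s) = (s + 1)*(s + 4)*(s^3 - s) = (s + 1)^2*(s + 4)*(s^2 - s) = s*(s + 1)^2*(s + 4)*(s - 1)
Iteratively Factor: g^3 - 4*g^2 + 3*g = (g)*(g^2 - 4*g + 3) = g*(g - 1)*(g - 3)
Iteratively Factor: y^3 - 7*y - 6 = (y + 1)*(y^2 - y - 6) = (y + 1)*(y + 2)*(y - 3)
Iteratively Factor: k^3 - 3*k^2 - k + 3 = (k - 1)*(k^2 - 2*k - 3) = (k - 1)*(k + 1)*(k - 3)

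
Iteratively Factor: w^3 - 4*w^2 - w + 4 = (w + 1)*(w^2 - 5*w + 4) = (w - 1)*(w + 1)*(w - 4)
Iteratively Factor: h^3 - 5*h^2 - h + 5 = (h - 1)*(h^2 - 4*h - 5) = (h - 5)*(h - 1)*(h + 1)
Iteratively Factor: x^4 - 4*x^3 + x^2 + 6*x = (x)*(x^3 - 4*x^2 + x + 6) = x*(x - 3)*(x^2 - x - 2) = x*(x - 3)*(x - 2)*(x + 1)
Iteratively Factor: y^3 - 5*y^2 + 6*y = (y - 3)*(y^2 - 2*y) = (y - 3)*(y - 2)*(y)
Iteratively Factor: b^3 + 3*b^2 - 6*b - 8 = (b + 1)*(b^2 + 2*b - 8) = (b + 1)*(b + 4)*(b - 2)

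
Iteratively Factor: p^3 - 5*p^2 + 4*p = (p - 4)*(p^2 - p) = (p - 4)*(p - 1)*(p)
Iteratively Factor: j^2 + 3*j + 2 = (j + 2)*(j + 1)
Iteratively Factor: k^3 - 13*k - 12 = (k + 1)*(k^2 - k - 12) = (k + 1)*(k + 3)*(k - 4)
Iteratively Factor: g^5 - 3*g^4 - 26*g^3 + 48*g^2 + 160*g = (g + 4)*(g^4 - 7*g^3 + 2*g^2 + 40*g) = g*(g + 4)*(g^3 - 7*g^2 + 2*g + 40) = g*(g - 5)*(g + 4)*(g^2 - 2*g - 8) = g*(g - 5)*(g + 2)*(g + 4)*(g - 4)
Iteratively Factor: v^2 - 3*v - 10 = (v + 2)*(v - 5)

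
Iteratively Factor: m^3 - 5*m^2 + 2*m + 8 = (m + 1)*(m^2 - 6*m + 8) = (m - 2)*(m + 1)*(m - 4)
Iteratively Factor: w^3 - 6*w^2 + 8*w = (w - 4)*(w^2 - 2*w) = (w - 4)*(w - 2)*(w)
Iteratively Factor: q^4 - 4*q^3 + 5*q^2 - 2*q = (q - 2)*(q^3 - 2*q^2 + q) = (q - 2)*(q - 1)*(q^2 - q) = q*(q - 2)*(q - 1)*(q - 1)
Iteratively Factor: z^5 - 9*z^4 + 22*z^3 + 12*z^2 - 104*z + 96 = (z - 4)*(z^4 - 5*z^3 + 2*z^2 + 20*z - 24) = (z - 4)*(z + 2)*(z^3 - 7*z^2 + 16*z - 12) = (z - 4)*(z - 2)*(z + 2)*(z^2 - 5*z + 6) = (z - 4)*(z - 2)^2*(z + 2)*(z - 3)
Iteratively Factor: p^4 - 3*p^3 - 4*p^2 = (p - 4)*(p^3 + p^2) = (p - 4)*(p + 1)*(p^2) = p*(p - 4)*(p + 1)*(p)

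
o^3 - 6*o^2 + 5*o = o*(o - 5)*(o - 1)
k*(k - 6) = k^2 - 6*k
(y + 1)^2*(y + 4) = y^3 + 6*y^2 + 9*y + 4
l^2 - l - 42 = (l - 7)*(l + 6)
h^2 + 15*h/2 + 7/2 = (h + 1/2)*(h + 7)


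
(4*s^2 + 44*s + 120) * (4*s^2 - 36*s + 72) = 16*s^4 + 32*s^3 - 816*s^2 - 1152*s + 8640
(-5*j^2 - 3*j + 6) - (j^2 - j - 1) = -6*j^2 - 2*j + 7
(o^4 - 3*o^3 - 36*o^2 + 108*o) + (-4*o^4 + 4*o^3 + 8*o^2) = -3*o^4 + o^3 - 28*o^2 + 108*o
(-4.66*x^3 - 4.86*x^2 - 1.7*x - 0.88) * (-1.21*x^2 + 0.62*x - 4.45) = 5.6386*x^5 + 2.9914*x^4 + 19.7808*x^3 + 21.6378*x^2 + 7.0194*x + 3.916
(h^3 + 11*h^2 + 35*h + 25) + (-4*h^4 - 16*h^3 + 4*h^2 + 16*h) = -4*h^4 - 15*h^3 + 15*h^2 + 51*h + 25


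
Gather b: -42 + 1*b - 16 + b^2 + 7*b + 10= b^2 + 8*b - 48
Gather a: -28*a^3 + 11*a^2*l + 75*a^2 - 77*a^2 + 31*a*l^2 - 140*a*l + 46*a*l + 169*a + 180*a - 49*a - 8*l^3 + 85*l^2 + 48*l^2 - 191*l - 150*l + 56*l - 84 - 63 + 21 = -28*a^3 + a^2*(11*l - 2) + a*(31*l^2 - 94*l + 300) - 8*l^3 + 133*l^2 - 285*l - 126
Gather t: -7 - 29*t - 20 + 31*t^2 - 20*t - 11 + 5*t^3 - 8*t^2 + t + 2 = 5*t^3 + 23*t^2 - 48*t - 36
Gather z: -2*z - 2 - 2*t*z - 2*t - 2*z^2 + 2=-2*t - 2*z^2 + z*(-2*t - 2)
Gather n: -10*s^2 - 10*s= -10*s^2 - 10*s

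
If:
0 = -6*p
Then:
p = 0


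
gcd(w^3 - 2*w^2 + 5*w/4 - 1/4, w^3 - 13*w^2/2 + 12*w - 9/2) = w - 1/2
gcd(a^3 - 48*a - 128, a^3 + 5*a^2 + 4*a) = a + 4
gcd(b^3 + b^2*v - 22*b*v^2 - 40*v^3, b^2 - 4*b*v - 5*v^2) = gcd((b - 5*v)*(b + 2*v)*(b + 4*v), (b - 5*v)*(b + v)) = -b + 5*v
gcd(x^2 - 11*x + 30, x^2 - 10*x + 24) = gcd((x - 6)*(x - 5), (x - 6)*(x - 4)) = x - 6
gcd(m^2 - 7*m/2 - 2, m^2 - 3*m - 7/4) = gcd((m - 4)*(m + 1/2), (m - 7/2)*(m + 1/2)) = m + 1/2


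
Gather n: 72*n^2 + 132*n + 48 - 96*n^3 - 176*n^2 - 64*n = -96*n^3 - 104*n^2 + 68*n + 48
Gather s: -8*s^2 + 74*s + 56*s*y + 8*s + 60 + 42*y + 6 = -8*s^2 + s*(56*y + 82) + 42*y + 66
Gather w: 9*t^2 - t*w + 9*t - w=9*t^2 + 9*t + w*(-t - 1)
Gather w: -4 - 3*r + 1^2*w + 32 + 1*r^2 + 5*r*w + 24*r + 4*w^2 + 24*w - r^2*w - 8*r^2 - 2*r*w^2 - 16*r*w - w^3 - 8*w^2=-7*r^2 + 21*r - w^3 + w^2*(-2*r - 4) + w*(-r^2 - 11*r + 25) + 28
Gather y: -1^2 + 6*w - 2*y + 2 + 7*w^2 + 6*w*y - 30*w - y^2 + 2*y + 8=7*w^2 + 6*w*y - 24*w - y^2 + 9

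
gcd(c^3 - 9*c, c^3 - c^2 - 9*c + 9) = c^2 - 9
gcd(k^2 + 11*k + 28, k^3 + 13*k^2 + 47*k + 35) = k + 7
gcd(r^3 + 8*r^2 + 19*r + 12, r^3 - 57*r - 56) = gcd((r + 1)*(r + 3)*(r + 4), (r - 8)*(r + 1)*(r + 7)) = r + 1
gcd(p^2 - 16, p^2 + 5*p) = 1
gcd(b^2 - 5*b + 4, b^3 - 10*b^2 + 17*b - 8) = b - 1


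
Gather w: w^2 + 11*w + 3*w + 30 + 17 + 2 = w^2 + 14*w + 49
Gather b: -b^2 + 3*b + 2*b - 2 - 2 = -b^2 + 5*b - 4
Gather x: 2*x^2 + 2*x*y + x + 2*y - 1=2*x^2 + x*(2*y + 1) + 2*y - 1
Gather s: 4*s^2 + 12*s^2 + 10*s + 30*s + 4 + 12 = 16*s^2 + 40*s + 16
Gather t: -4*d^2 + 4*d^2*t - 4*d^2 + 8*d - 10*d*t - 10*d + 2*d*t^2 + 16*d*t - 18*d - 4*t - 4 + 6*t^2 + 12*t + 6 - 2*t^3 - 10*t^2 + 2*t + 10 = -8*d^2 - 20*d - 2*t^3 + t^2*(2*d - 4) + t*(4*d^2 + 6*d + 10) + 12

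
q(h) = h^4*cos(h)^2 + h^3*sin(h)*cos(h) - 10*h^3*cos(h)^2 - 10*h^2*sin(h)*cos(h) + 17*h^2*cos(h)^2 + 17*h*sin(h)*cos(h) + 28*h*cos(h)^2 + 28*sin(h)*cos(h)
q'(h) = -2*h^4*sin(h)*cos(h) - h^3*sin(h)^2 + 20*h^3*sin(h)*cos(h) + 5*h^3*cos(h)^2 + 10*h^2*sin(h)^2 - 31*h^2*sin(h)*cos(h) - 40*h^2*cos(h)^2 - 17*h*sin(h)^2 - 76*h*sin(h)*cos(h) + 51*h*cos(h)^2 - 28*sin(h)^2 + 17*sin(h)*cos(h) + 56*cos(h)^2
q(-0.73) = -8.91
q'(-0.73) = -30.54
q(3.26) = 39.28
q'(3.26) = -40.30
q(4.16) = -3.73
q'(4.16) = -13.62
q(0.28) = 16.77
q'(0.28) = 58.00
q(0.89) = 30.23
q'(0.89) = -23.17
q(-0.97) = -0.92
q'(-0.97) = -31.57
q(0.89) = 30.23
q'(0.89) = -23.17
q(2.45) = 23.41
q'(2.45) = 64.07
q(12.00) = 4207.99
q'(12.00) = 7932.96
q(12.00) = 4207.99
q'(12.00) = 7932.96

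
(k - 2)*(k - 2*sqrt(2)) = k^2 - 2*sqrt(2)*k - 2*k + 4*sqrt(2)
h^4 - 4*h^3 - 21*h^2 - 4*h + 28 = (h - 7)*(h - 1)*(h + 2)^2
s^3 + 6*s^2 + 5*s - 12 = (s - 1)*(s + 3)*(s + 4)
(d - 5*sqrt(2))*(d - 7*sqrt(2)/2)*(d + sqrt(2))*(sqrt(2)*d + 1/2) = sqrt(2)*d^4 - 29*d^3/2 + 57*sqrt(2)*d^2/4 + 79*d + 35*sqrt(2)/2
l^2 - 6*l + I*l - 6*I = (l - 6)*(l + I)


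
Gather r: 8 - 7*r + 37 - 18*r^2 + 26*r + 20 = -18*r^2 + 19*r + 65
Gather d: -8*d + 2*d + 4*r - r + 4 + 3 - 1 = -6*d + 3*r + 6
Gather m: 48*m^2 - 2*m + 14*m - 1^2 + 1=48*m^2 + 12*m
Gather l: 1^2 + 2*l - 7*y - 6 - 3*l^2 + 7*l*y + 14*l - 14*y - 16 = -3*l^2 + l*(7*y + 16) - 21*y - 21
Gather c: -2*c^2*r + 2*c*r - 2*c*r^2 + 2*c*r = -2*c^2*r + c*(-2*r^2 + 4*r)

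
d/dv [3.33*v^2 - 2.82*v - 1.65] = 6.66*v - 2.82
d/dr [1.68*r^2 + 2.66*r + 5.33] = 3.36*r + 2.66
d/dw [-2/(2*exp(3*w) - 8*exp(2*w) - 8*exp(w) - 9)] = (12*exp(2*w) - 32*exp(w) - 16)*exp(w)/(-2*exp(3*w) + 8*exp(2*w) + 8*exp(w) + 9)^2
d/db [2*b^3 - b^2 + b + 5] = 6*b^2 - 2*b + 1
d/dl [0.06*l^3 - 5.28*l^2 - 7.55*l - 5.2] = 0.18*l^2 - 10.56*l - 7.55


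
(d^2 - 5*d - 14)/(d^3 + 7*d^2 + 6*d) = (d^2 - 5*d - 14)/(d*(d^2 + 7*d + 6))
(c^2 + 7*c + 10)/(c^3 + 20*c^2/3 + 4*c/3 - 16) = 3*(c + 5)/(3*c^2 + 14*c - 24)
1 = 1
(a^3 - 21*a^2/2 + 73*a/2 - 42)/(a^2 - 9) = (a^2 - 15*a/2 + 14)/(a + 3)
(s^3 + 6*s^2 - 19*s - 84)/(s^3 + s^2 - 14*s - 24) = (s + 7)/(s + 2)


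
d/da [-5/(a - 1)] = 5/(a - 1)^2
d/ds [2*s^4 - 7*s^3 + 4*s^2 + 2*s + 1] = 8*s^3 - 21*s^2 + 8*s + 2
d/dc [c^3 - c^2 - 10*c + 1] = 3*c^2 - 2*c - 10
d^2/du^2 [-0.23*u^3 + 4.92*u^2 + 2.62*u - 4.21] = 9.84 - 1.38*u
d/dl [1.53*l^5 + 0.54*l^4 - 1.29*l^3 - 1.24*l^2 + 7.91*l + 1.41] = 7.65*l^4 + 2.16*l^3 - 3.87*l^2 - 2.48*l + 7.91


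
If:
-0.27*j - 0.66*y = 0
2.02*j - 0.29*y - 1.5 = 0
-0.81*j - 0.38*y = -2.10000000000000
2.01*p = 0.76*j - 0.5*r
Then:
No Solution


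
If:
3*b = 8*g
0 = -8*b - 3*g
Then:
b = 0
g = 0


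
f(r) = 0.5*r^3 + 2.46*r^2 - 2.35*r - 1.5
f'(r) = 1.5*r^2 + 4.92*r - 2.35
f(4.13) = 65.98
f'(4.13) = 43.55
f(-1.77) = 7.59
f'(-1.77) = -6.36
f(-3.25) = 14.96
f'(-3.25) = -2.50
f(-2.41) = 11.45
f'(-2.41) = -5.50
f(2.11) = 9.19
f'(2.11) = 14.71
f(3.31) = 35.81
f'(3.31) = 30.37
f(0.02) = -1.55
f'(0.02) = -2.25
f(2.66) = 19.07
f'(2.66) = 21.35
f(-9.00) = -145.59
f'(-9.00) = 74.87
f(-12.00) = -483.06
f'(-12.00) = 154.61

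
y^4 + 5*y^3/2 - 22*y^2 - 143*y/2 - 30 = (y - 5)*(y + 1/2)*(y + 3)*(y + 4)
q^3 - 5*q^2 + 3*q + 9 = (q - 3)^2*(q + 1)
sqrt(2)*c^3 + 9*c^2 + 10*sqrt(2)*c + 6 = (c + sqrt(2))*(c + 3*sqrt(2))*(sqrt(2)*c + 1)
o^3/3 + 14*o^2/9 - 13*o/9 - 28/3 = (o/3 + 1)*(o - 7/3)*(o + 4)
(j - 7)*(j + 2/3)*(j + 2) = j^3 - 13*j^2/3 - 52*j/3 - 28/3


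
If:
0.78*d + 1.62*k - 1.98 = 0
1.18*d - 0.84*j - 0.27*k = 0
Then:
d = 2.53846153846154 - 2.07692307692308*k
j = 3.56593406593407 - 3.23901098901099*k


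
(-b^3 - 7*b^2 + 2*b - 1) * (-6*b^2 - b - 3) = 6*b^5 + 43*b^4 - 2*b^3 + 25*b^2 - 5*b + 3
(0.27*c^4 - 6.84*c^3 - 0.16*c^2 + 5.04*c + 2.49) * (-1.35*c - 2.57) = -0.3645*c^5 + 8.5401*c^4 + 17.7948*c^3 - 6.3928*c^2 - 16.3143*c - 6.3993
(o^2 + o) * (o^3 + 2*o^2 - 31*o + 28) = o^5 + 3*o^4 - 29*o^3 - 3*o^2 + 28*o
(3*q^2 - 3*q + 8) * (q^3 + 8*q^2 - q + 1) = 3*q^5 + 21*q^4 - 19*q^3 + 70*q^2 - 11*q + 8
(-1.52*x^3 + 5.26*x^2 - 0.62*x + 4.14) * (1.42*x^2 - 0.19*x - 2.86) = -2.1584*x^5 + 7.758*x^4 + 2.4674*x^3 - 9.047*x^2 + 0.9866*x - 11.8404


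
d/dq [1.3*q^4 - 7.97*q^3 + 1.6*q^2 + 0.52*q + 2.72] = 5.2*q^3 - 23.91*q^2 + 3.2*q + 0.52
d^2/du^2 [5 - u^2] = -2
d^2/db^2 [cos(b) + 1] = -cos(b)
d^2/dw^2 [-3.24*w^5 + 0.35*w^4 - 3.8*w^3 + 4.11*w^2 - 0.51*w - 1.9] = -64.8*w^3 + 4.2*w^2 - 22.8*w + 8.22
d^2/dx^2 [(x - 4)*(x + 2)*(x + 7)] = 6*x + 10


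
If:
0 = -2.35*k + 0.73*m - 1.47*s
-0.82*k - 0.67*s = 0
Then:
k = -0.817073170731707*s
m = -0.616605412629469*s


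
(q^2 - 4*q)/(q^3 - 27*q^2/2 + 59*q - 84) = 2*q/(2*q^2 - 19*q + 42)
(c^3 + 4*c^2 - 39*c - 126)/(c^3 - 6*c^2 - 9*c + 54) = (c + 7)/(c - 3)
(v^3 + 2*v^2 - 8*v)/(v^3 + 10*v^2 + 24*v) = (v - 2)/(v + 6)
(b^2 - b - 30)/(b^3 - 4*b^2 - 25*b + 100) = (b - 6)/(b^2 - 9*b + 20)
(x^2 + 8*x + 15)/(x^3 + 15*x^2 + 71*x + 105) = 1/(x + 7)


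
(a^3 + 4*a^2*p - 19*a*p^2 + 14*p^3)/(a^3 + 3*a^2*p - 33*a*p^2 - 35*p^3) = (-a^2 + 3*a*p - 2*p^2)/(-a^2 + 4*a*p + 5*p^2)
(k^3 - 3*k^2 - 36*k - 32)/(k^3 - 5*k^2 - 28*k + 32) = (k + 1)/(k - 1)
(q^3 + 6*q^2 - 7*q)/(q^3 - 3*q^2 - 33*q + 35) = q*(q + 7)/(q^2 - 2*q - 35)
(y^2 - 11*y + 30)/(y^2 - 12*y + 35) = (y - 6)/(y - 7)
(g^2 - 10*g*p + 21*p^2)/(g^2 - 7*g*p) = (g - 3*p)/g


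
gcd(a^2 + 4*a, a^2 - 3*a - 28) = a + 4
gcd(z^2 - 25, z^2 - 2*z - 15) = z - 5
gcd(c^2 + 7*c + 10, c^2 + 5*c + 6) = c + 2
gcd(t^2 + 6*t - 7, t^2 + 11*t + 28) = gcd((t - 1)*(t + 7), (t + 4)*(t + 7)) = t + 7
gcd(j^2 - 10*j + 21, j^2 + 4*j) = 1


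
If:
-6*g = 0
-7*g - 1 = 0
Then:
No Solution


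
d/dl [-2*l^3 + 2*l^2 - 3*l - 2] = -6*l^2 + 4*l - 3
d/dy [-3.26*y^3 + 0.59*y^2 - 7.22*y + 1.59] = -9.78*y^2 + 1.18*y - 7.22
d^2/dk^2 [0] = 0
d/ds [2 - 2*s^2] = -4*s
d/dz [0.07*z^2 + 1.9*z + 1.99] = 0.14*z + 1.9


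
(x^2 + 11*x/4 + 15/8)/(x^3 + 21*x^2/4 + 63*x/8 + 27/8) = (4*x + 5)/(4*x^2 + 15*x + 9)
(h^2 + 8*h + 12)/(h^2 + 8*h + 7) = (h^2 + 8*h + 12)/(h^2 + 8*h + 7)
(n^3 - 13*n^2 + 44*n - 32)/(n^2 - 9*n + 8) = n - 4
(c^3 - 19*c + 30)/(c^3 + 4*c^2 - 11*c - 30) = (c - 2)/(c + 2)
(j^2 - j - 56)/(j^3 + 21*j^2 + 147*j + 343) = (j - 8)/(j^2 + 14*j + 49)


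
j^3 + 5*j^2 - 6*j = j*(j - 1)*(j + 6)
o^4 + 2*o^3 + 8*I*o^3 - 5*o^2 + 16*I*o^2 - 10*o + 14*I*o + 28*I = (o + 2)*(o - I)*(o + 2*I)*(o + 7*I)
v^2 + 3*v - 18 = (v - 3)*(v + 6)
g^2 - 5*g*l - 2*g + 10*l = (g - 2)*(g - 5*l)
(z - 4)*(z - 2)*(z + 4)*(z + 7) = z^4 + 5*z^3 - 30*z^2 - 80*z + 224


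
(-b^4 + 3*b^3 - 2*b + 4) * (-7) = 7*b^4 - 21*b^3 + 14*b - 28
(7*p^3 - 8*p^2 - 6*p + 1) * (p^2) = 7*p^5 - 8*p^4 - 6*p^3 + p^2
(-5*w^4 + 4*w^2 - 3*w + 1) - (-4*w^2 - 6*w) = -5*w^4 + 8*w^2 + 3*w + 1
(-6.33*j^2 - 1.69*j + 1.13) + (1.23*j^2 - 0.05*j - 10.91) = -5.1*j^2 - 1.74*j - 9.78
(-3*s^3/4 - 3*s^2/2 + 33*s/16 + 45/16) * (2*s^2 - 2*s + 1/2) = -3*s^5/2 - 3*s^4/2 + 27*s^3/4 + 3*s^2/4 - 147*s/32 + 45/32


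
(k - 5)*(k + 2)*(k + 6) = k^3 + 3*k^2 - 28*k - 60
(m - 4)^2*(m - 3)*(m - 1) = m^4 - 12*m^3 + 51*m^2 - 88*m + 48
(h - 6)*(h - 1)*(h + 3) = h^3 - 4*h^2 - 15*h + 18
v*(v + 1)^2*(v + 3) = v^4 + 5*v^3 + 7*v^2 + 3*v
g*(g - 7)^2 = g^3 - 14*g^2 + 49*g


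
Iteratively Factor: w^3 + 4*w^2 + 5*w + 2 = (w + 2)*(w^2 + 2*w + 1) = (w + 1)*(w + 2)*(w + 1)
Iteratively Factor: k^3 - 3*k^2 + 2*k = (k - 1)*(k^2 - 2*k) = (k - 2)*(k - 1)*(k)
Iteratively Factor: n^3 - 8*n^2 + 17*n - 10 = (n - 1)*(n^2 - 7*n + 10) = (n - 5)*(n - 1)*(n - 2)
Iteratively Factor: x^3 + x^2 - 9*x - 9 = (x - 3)*(x^2 + 4*x + 3) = (x - 3)*(x + 1)*(x + 3)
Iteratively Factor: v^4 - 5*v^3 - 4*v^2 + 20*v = (v + 2)*(v^3 - 7*v^2 + 10*v) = (v - 2)*(v + 2)*(v^2 - 5*v) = v*(v - 2)*(v + 2)*(v - 5)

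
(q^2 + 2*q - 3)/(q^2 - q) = (q + 3)/q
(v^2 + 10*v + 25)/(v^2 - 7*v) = (v^2 + 10*v + 25)/(v*(v - 7))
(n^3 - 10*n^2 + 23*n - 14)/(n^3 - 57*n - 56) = (-n^3 + 10*n^2 - 23*n + 14)/(-n^3 + 57*n + 56)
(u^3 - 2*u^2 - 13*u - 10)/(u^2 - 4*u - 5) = u + 2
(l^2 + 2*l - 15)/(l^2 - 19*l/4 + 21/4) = 4*(l + 5)/(4*l - 7)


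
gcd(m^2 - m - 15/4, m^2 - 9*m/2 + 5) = m - 5/2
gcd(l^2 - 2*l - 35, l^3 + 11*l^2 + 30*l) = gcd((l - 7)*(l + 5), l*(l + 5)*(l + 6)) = l + 5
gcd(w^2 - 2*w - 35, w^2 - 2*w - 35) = w^2 - 2*w - 35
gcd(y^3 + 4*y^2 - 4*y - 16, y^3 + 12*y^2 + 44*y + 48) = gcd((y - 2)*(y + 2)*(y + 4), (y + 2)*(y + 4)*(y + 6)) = y^2 + 6*y + 8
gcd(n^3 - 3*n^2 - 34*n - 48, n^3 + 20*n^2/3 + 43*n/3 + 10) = n^2 + 5*n + 6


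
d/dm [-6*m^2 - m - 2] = -12*m - 1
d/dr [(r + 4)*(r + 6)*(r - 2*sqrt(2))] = 3*r^2 - 4*sqrt(2)*r + 20*r - 20*sqrt(2) + 24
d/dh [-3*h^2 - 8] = -6*h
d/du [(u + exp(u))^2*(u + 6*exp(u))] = (u + exp(u))*((u + exp(u))*(6*exp(u) + 1) + 2*(u + 6*exp(u))*(exp(u) + 1))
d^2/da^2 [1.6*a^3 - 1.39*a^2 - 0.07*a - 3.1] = 9.6*a - 2.78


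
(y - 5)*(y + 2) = y^2 - 3*y - 10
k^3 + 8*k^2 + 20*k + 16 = (k + 2)^2*(k + 4)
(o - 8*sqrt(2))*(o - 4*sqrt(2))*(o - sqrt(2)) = o^3 - 13*sqrt(2)*o^2 + 88*o - 64*sqrt(2)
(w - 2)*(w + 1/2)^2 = w^3 - w^2 - 7*w/4 - 1/2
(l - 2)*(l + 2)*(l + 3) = l^3 + 3*l^2 - 4*l - 12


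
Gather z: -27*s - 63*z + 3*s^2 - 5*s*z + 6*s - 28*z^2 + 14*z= 3*s^2 - 21*s - 28*z^2 + z*(-5*s - 49)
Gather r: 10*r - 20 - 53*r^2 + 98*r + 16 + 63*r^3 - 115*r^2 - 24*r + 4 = 63*r^3 - 168*r^2 + 84*r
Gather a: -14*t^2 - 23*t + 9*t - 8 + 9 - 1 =-14*t^2 - 14*t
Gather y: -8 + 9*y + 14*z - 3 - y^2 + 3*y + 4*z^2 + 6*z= -y^2 + 12*y + 4*z^2 + 20*z - 11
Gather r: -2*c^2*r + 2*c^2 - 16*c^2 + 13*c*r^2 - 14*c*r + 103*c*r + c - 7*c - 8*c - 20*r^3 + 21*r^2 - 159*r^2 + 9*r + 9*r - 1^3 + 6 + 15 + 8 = -14*c^2 - 14*c - 20*r^3 + r^2*(13*c - 138) + r*(-2*c^2 + 89*c + 18) + 28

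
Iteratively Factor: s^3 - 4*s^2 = (s)*(s^2 - 4*s) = s^2*(s - 4)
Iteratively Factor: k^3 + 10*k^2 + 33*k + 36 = (k + 3)*(k^2 + 7*k + 12) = (k + 3)*(k + 4)*(k + 3)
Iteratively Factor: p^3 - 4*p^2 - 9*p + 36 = (p - 3)*(p^2 - p - 12) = (p - 3)*(p + 3)*(p - 4)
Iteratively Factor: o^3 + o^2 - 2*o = (o + 2)*(o^2 - o) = (o - 1)*(o + 2)*(o)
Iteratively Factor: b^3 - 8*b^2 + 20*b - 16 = (b - 2)*(b^2 - 6*b + 8) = (b - 4)*(b - 2)*(b - 2)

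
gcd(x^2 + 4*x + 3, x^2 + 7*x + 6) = x + 1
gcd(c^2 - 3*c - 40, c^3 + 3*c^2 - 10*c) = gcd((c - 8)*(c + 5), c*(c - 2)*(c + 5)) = c + 5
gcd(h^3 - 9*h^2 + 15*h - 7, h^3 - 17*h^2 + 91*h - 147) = h - 7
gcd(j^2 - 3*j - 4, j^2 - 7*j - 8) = j + 1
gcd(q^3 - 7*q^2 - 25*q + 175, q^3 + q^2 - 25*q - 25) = q^2 - 25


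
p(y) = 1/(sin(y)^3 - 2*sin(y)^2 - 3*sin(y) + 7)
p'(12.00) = 0.00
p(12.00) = 0.13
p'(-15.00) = 0.01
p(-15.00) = 0.13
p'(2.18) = -0.17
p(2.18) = 0.27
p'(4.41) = 0.02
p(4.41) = 0.14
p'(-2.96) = -0.04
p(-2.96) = 0.13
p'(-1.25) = -0.02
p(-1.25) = 0.14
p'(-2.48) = 0.01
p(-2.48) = 0.13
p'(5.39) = -0.02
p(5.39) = 0.13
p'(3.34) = -0.04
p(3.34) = 0.13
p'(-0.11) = 0.05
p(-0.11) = 0.14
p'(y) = (-3*sin(y)^2*cos(y) + 4*sin(y)*cos(y) + 3*cos(y))/(sin(y)^3 - 2*sin(y)^2 - 3*sin(y) + 7)^2 = (4*sin(y) + 3*cos(y)^2)*cos(y)/(sin(y)^3 - 2*sin(y)^2 - 3*sin(y) + 7)^2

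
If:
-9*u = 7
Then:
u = -7/9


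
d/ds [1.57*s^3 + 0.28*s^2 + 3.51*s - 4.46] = 4.71*s^2 + 0.56*s + 3.51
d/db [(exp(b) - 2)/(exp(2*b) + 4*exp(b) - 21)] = (-2*(exp(b) - 2)*(exp(b) + 2) + exp(2*b) + 4*exp(b) - 21)*exp(b)/(exp(2*b) + 4*exp(b) - 21)^2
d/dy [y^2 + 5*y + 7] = 2*y + 5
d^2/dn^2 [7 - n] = 0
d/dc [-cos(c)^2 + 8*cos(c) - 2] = 2*(cos(c) - 4)*sin(c)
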